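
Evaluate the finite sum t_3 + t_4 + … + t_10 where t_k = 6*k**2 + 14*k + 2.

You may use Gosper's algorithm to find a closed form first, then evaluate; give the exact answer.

Compute t_(k+1)/t_k: get (3*k**2 + 13*k + 11)/(3*k**2 + 7*k + 1).
Normal form (A,B,C) = (1, 1, k**2 + 7*k/3 + 1/3).
Key eq: (1)·f(k+1) = (1)·f(k) + (k**2 + 7*k/3 + 1/3).
d = 3 from the (0,0,2) case.
Solving with deg f ≤ 3: f(k) = k*(k**2 + 2*k - 2)/3.
Then R = B(k−1)f/C = k*(k**2 + 2*k - 2)/(3*k**2 + 7*k + 1), so s_k = R(k)·t_k = 2*k*(k**2 + 2*k - 2).
Verify: 6*k**2 + 14*k + 2 matches t_k.
Sum = s_(11) − s_(3); s_(11) = 3102, s_(3) = 78 ⇒ 3024.

Σ = 3024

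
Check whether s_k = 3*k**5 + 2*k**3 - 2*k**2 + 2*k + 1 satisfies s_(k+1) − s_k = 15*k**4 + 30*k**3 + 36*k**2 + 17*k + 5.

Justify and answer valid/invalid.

s_(k+1) = 2*k + 3*(k + 1)**5 + 2*(k + 1)**3 - 2*(k + 1)**2 + 3
s_(k+1) − s_k = 15*k**4 + 30*k**3 + 36*k**2 + 17*k + 5
(s_(k+1) − s_k) − t_k = 0

Valid: the claim telescopes to t_k.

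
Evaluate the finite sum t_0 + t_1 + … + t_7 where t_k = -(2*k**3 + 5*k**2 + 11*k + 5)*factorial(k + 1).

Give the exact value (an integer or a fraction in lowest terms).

Σ = -44634237

Ratio r(k) = (2*k**4 + 15*k**3 + 49*k**2 + 77*k + 46)/(2*k**3 + 5*k**2 + 11*k + 5).
So A=k + 2 and B=1, with C=k**3 + 5*k**2/2 + 11*k/2 + 5/2.
Key eq: (k + 2)·f(k+1) = (1)·f(k) + (k**3 + 5*k**2/2 + 11*k/2 + 5/2).
From deg A=1, deg B=0, deg C=3: d=2.
Solve for f: f(k) = (2*k**2 - k + 3)/2 (degree 2 ≤ 2).
R(k) = B(k−1)·f(k)/C(k) = (2*k**2 - k + 3)/(2*k**3 + 5*k**2 + 11*k + 5); s_k = R·t_k = -(2*k**2 - k + 3)*factorial(k + 1).
Check: Δs_k = -(2*k**3 + 5*k**2 + 11*k + 5)*factorial(k + 1). ✓
Sum = s_(8) − s_(0); s_(8) = -44634240, s_(0) = -3 ⇒ -44634237.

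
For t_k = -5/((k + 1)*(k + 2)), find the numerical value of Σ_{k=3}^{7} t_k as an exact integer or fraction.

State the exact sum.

Ratio r(k) = (k + 1)/(k + 3).
Take A(k)=k + 1, B(k)=k + 3, C(k)=1.
Solve (k + 1)·f(k+1) − (k + 2)·f(k) = 1.
Degrees (1,1,0) ⇒ d ≤ 1.
Match coefficients ⇒ f(k) = k.
Certificate R = B(k−1)f/C = k*(k + 2) gives s_k = -5*k/(k + 1).
s_(k+1) − s_k = -5/(k**2 + 3*k + 2) = t_k.
Σ_(k=3)^(7) t_k = s_(8) − s_(3) = -40/9 − (-15/4) = -25/36.

Σ = -25/36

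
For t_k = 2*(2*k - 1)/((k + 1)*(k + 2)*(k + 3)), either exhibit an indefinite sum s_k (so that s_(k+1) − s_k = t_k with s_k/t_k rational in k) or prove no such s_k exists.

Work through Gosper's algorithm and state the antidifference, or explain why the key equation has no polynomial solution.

s_k = k*(k - 5)/(2*(k + 1)*(k + 2))

Step 1: r(k) = (k + 1)*(2*k + 1)/((k + 4)*(2*k - 1)).
So A=k + 1 and B=k + 4, with C=k - 1/2.
Need (k + 1)·f(k+1) − (k + 3)·f(k) = k - 1/2.
deg f ≤ 2 (via 1,1,1).
Solving with deg f ≤ 2: f(k) = k*(k - 5)/8.
R(k) = B(k−1)·f(k)/C(k) = k*(k - 5)*(k + 3)/(4*(2*k - 1)); s_k = R·t_k = k*(k - 5)/(2*(k + 1)*(k + 2)).
Verify: 2*(2*k - 1)/(k**3 + 6*k**2 + 11*k + 6) matches t_k.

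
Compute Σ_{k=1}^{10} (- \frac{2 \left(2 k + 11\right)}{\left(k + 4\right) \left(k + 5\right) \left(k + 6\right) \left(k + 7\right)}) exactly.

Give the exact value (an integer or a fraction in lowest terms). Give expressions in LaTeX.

Σ = -88/1785

t_(k+1)/t_k = (k + 4)*(2*k + 13)/((k + 8)*(2*k + 11)).
So A=k + 4 and B=k + 8, with C=k + 11/2.
Solve (k + 4)·f(k+1) − (k + 7)·f(k) = k + 11/2.
From deg A=1, deg B=1, deg C=1: d=3.
Coefficient equations give f(k) = k*(k + 5)*(k + 10)/48.
So s_k = (B(k−1)f/C)·t_k = (k*(k + 5)*(k + 7)*(k + 10)/(24*(2*k + 11)))·t_k = k*(-k - 10)/(12*(k**2 + 10*k + 24)).
Verify: 2*(-2*k - 11)/(k**4 + 22*k**3 + 179*k**2 + 638*k + 840) matches t_k.
Telescoping: Σ = s_(11) − s_(1) = -77/1020 − (-11/420) = -88/1785.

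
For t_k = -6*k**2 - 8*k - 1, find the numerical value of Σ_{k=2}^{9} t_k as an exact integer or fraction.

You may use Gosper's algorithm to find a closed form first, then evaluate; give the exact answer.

t_(k+1)/t_k = (6*k**2 + 20*k + 15)/(6*k**2 + 8*k + 1).
Normal form (A,B,C) = (1, 1, k**2 + 4*k/3 + 1/6).
f must satisfy (1)·f(k+1) − (1)·f(k) = k**2 + 4*k/3 + 1/6.
Bound: deg f ≤ 3.
Solving with deg f ≤ 3: f(k) = k*(2*k**2 + k - 2)/6.
Get s_k = R·t_k = k*(-2*k**2 - k + 2) with R(k) = B(k−1)f(k)/C(k) = k*(2*k**2 + k - 2)/(6*k**2 + 8*k + 1).
Check: Δs_k = -6*k**2 - 8*k - 1. ✓
Evaluate s at k=10 and k=2: -2080 and -16; difference -2064.

Σ = -2064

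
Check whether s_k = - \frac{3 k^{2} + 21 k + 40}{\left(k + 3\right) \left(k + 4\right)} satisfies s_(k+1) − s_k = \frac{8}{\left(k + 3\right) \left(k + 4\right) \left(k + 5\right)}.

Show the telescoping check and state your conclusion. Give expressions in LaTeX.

valid; difference matches t_k

s_(k+1) = (-21*k - 3*(k + 1)**2 - 61)/((k + 4)*(k + 5))
s_(k+1) − s_k = 8/(k**3 + 12*k**2 + 47*k + 60)
(s_(k+1) − s_k) − t_k = 0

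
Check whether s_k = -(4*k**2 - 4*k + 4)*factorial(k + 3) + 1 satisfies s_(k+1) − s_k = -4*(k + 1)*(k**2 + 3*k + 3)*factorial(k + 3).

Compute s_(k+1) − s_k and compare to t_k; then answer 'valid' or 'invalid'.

Valid: the claim telescopes to t_k.

s_(k+1) = (4*k - 4*(k + 1)**2)*factorial(k + 4) + 1
s_(k+1) − s_k = -4*(k + 1)*(k**2 + 3*k + 3)*factorial(k + 3)
(s_(k+1) − s_k) − t_k = 0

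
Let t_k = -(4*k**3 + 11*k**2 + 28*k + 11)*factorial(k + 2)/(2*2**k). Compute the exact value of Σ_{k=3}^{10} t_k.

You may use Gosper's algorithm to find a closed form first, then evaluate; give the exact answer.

Step 1: r(k) = (4*k**4 + 35*k**3 + 131*k**2 + 240*k + 162)/(2*(4*k**3 + 11*k**2 + 28*k + 11)).
So A=k/2 + 3/2 and B=1, with C=k**3 + 11*k**2/4 + 7*k + 11/4.
Set up (k/2 + 3/2)·f(k+1) − (1)·f(k) − (k**3 + 11*k**2/4 + 7*k + 11/4) = 0.
deg f ≤ 2 (via 1,0,3).
Coefficient equations give f(k) = (4*k**2 - k + 2)/2.
Get s_k = R·t_k = -(4*k**2 - k + 2)*factorial(k + 2)/2**k with R(k) = B(k−1)f(k)/C(k) = 2*(4*k**2 - k + 2)/(4*k**3 + 11*k**2 + 28*k + 11).
s_(k+1) − s_k = -(4*k**3 + 11*k**2 + 28*k + 11)*factorial(k + 2)/(2*2**k) = t_k.
Sum = s_(11) − s_(3); s_(11) = -2888510625/2, s_(3) = -525 ⇒ -2888509575/2.

Σ = -2888509575/2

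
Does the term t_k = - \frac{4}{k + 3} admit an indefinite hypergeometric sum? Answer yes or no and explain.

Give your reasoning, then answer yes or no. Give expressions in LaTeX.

Step 1: r(k) = (k + 3)/(k + 4).
Take A(k)=k + 3, B(k)=k + 4, C(k)=1.
Key eq: (k + 3)·f(k+1) = (k + 3)·f(k) + (1).
From deg A=1, deg B=1, deg C=0: d=0.
Generic f = c0 gives residual -1; -1 = 0 cannot hold, so t_k is not Gosper-summable.

No; the coefficient equations for f are inconsistent.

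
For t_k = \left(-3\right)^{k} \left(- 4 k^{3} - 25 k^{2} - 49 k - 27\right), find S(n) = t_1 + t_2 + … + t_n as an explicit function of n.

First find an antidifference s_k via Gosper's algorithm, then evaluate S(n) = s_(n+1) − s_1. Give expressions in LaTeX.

S(n) = - 3 \left(-3\right)^{n} n^{3} - 21 \left(-3\right)^{n} n^{2} - 45 \left(-3\right)^{n} n - 27 \left(-3\right)^{n} + 27

Compute t_(k+1)/t_k: get 3*(-4*k**3 - 37*k**2 - 111*k - 105)/(4*k**3 + 25*k**2 + 49*k + 27).
Factor: A=-3; B=1; C=k**3 + 25*k**2/4 + 49*k/4 + 27/4.
Set up (-3)·f(k+1) − (1)·f(k) − (k**3 + 25*k**2/4 + 49*k/4 + 27/4) = 0.
Bound: deg f ≤ 3.
Solving with deg f ≤ 3: f(k) = -k*(k + 2)**2/4.
So s_k = (B(k−1)f/C)·t_k = (-k*(k + 2)**2/(4*k**3 + 25*k**2 + 49*k + 27))·t_k = (-3)**k*k*(k**2 + 4*k + 4).
Verify: (-3)**k*(-4*k**3 - 25*k**2 - 49*k - 27) matches t_k.
Σ_(k=1)^n t_k = s_(n+1) − s_(1) = ((-3)**(n + 1)*(n**3 + 7*n**2 + 15*n + 9)) − (-27), i.e. -3*(-3)**n*n**3 - 21*(-3)**n*n**2 - 45*(-3)**n*n - 27*(-3)**n + 27.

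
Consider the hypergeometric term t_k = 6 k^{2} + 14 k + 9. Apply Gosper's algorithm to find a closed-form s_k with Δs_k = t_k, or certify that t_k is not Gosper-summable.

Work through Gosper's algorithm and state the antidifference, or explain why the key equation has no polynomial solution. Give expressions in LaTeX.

Step 1: r(k) = (6*k**2 + 26*k + 29)/(6*k**2 + 14*k + 9).
Normal form (A,B,C) = (1, 1, k**2 + 7*k/3 + 3/2).
Key eq: (1)·f(k+1) = (1)·f(k) + (k**2 + 7*k/3 + 3/2).
From deg A=0, deg B=0, deg C=2: d=3.
Solving with deg f ≤ 3: f(k) = k*(2*k**2 + 4*k + 3)/6.
Then R = B(k−1)f/C = k*(2*k**2 + 4*k + 3)/(6*k**2 + 14*k + 9), so s_k = R(k)·t_k = k*(2*k**2 + 4*k + 3).
Verify: 6*k**2 + 14*k + 9 matches t_k.

s_k = k \left(2 k^{2} + 4 k + 3\right)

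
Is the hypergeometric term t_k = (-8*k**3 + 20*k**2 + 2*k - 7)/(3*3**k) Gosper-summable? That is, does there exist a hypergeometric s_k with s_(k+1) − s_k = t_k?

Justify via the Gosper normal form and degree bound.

Yes. s_k = (4*k**3 - 4*k**2 + k + 4)/3**k.

The ratio is (8*k**3 + 4*k**2 - 18*k - 7)/(3*(8*k**3 - 20*k**2 - 2*k + 7)).
A = 1/3, B = 1, C = k**3 - 5*k**2/2 - k/4 + 7/8.
Set up (1/3)·f(k+1) − (1)·f(k) − (k**3 - 5*k**2/2 - k/4 + 7/8) = 0.
deg f ≤ 3 (via 0,0,3).
A polynomial solution: f(k) = -3*(4*k**3 - 4*k**2 + k + 4)/8.
Certificate R = B(k−1)f/C = -3*(4*k**3 - 4*k**2 + k + 4)/(8*k**3 - 20*k**2 - 2*k + 7) gives s_k = (4*k**3 - 4*k**2 + k + 4)/3**k.
s_(k+1) − s_k = (-8*k**3 + 20*k**2 + 2*k - 7)/(3*3**k) = t_k.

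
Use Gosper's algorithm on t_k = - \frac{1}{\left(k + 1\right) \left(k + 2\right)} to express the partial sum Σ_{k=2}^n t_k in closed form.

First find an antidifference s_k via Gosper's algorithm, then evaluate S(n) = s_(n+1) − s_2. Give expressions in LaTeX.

The ratio is (k + 1)/(k + 3).
Factor: A=k + 1; B=k + 3; C=1.
f must satisfy (k + 1)·f(k+1) − (k + 2)·f(k) = 1.
Degrees (1,1,0) ⇒ d ≤ 1.
A polynomial solution: f(k) = k.
R(k) = B(k−1)·f(k)/C(k) = k*(k + 2); s_k = R·t_k = -k/(k + 1).
Check: Δs_k = -1/(k**2 + 3*k + 2). ✓
s_(n+1) = (-n - 1)/(n + 2) and s_(2) = -2/3, so S(n) = (1 - n)/(3*(n + 2)).

S(n) = \frac{1 - n}{3 \left(n + 2\right)}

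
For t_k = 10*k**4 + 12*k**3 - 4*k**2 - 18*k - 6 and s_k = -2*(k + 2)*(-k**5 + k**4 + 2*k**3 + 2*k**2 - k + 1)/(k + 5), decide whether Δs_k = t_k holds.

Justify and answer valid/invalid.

s_(k+1) = 2*(k**6 + 7*k**5 + 16*k**4 + 8*k**3 - 20*k**2 - 28*k - 12)/(k + 6)
s_(k+1) − s_k = 2*(5*k**6 + 49*k**5 + 118*k**4 + 59*k**3 - 111*k**2 - 156*k - 48)/(k**2 + 11*k + 30)
(s_(k+1) − s_k) − t_k = 6*(-4*k**5 - 32*k**4 - 30*k**3 + 17*k**2 + 49*k + 14)/(k**2 + 11*k + 30)

Invalid: residual 6*(-4*k**5 - 32*k**4 - 30*k**3 + 17*k**2 + 49*k + 14)/(k**2 + 11*k + 30) ≠ 0.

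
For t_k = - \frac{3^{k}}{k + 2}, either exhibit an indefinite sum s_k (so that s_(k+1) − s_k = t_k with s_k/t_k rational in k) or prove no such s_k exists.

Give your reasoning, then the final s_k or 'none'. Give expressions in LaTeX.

none (Gosper's algorithm certifies no s_k)

The ratio is 3*(k + 2)/(k + 3).
Factor: A=3*k + 6; B=k + 3; C=1.
Solve (3*k + 6)·f(k+1) − (k + 2)·f(k) = 1.
deg f ≤ -1 (via 1,1,0).
Bound -1 < 0, so the key equation has no polynomial solution.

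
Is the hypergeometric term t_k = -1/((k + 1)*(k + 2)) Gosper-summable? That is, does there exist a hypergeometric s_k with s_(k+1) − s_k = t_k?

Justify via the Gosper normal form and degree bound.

t_(k+1)/t_k = (k + 1)/(k + 3).
Factor: A=k + 1; B=k + 3; C=1.
Set up (k + 1)·f(k+1) − (k + 2)·f(k) − (1) = 0.
deg f ≤ 1 (via 1,1,0).
Coefficient equations give f(k) = k.
So s_k = (B(k−1)f/C)·t_k = (k*(k + 2))·t_k = -k/(k + 1).
s_(k+1) − s_k = -1/(k**2 + 3*k + 2) = t_k.

Yes. s_k = -k/(k + 1).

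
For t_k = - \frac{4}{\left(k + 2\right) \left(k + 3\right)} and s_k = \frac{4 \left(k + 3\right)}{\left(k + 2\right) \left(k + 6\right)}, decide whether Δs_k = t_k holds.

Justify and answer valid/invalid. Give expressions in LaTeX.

s_(k+1) = 4*(k + 4)/((k + 3)*(k + 7))
s_(k+1) − s_k = 4*(-k**2 - 7*k - 15)/(k**4 + 18*k**3 + 113*k**2 + 288*k + 252)
(s_(k+1) − s_k) − t_k = 12*(2*k + 9)/(k**4 + 18*k**3 + 113*k**2 + 288*k + 252)

Invalid: residual \frac{12 \left(2 k + 9\right)}{k^{4} + 18 k^{3} + 113 k^{2} + 288 k + 252} ≠ 0.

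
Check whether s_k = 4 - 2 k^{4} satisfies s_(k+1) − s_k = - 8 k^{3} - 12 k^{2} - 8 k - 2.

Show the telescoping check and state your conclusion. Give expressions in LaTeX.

Valid: the claim telescopes to t_k.

s_(k+1) = 4 - 2*(k + 1)**4
s_(k+1) − s_k = 2*k**4 - 2*(k + 1)**4
(s_(k+1) − s_k) − t_k = 0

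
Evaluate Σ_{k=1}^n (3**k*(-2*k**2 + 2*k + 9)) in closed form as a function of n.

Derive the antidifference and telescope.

Compute t_(k+1)/t_k: get 3*(2*k**2 + 2*k - 9)/(2*k**2 - 2*k - 9).
Take A(k)=3, B(k)=1, C(k)=k**2 - k - 9/2.
Need (3)·f(k+1) − (1)·f(k) = k**2 - k - 9/2.
d = 2 from the (0,0,2) case.
A polynomial solution: f(k) = k*(k - 4)/2.
R(k) = B(k−1)·f(k)/C(k) = k*(k - 4)/(2*k**2 - 2*k - 9); s_k = R·t_k = 3**k*k*(4 - k).
Verify: 3**k*(-2*k**2 + 2*k + 9) matches t_k.
Σ_(k=1)^n t_k = s_(n+1) − s_(1) = (3**(n + 1)*(-n**2 + 2*n + 3)) − (9), i.e. -3*3**n*n**2 + 6*3**n*n + 9*3**n - 9.

S(n) = -3*3**n*n**2 + 6*3**n*n + 9*3**n - 9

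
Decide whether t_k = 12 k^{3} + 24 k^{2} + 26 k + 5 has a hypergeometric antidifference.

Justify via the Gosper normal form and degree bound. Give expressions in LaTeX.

Step 1: r(k) = (12*k**3 + 60*k**2 + 110*k + 67)/(12*k**3 + 24*k**2 + 26*k + 5).
A = 1, B = 1, C = k**3 + 2*k**2 + 13*k/6 + 5/12.
Set up (1)·f(k+1) − (1)·f(k) − (k**3 + 2*k**2 + 13*k/6 + 5/12) = 0.
Bound: deg f ≤ 4.
Solving with deg f ≤ 4: f(k) = k*(3*k**3 + 2*k**2 + 4*k - 4)/12.
Get s_k = R·t_k = k*(3*k**3 + 2*k**2 + 4*k - 4) with R(k) = B(k−1)f(k)/C(k) = k*(3*k**3 + 2*k**2 + 4*k - 4)/(12*k**3 + 24*k**2 + 26*k + 5).
Δs = 12*k**3 + 24*k**2 + 26*k + 5, as required.

Yes. s_k = k \left(3 k^{3} + 2 k^{2} + 4 k - 4\right).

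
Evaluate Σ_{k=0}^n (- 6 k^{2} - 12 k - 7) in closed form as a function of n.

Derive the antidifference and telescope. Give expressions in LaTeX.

S(n) = - 2 n^{3} - 9 n^{2} - 14 n - 7

r(k) = (6*k**2 + 24*k + 25)/(6*k**2 + 12*k + 7) after simplifying.
So A=1 and B=1, with C=k**2 + 2*k + 7/6.
Need (1)·f(k+1) − (1)·f(k) = k**2 + 2*k + 7/6.
Degrees (0,0,2) ⇒ d ≤ 3.
Solve for f: f(k) = k*(2*k**2 + 3*k + 2)/6 (degree 3 ≤ 3).
Get s_k = R·t_k = k*(-2*k**2 - 3*k - 2) with R(k) = B(k−1)f(k)/C(k) = k*(2*k**2 + 3*k + 2)/(6*k**2 + 12*k + 7).
s_(k+1) − s_k = -6*k**2 - 12*k - 7 = t_k.
Σ_(k=0)^n t_k = s_(n+1) − s_(0) = (-2*n**3 - 9*n**2 - 14*n - 7) − (0), i.e. -2*n**3 - 9*n**2 - 14*n - 7.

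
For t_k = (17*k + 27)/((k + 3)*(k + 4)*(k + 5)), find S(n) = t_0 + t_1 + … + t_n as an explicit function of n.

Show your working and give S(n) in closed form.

Step 1: r(k) = (k + 3)*(17*k + 44)/((k + 6)*(17*k + 27)).
Take A(k)=k + 3, B(k)=k + 6, C(k)=k + 27/17.
Solve (k + 3)·f(k+1) − (k + 5)·f(k) = k + 27/17.
deg f ≤ 2 (via 1,1,1).
Solve for f: f(k) = k*(13*k + 23)/68 (degree 2 ≤ 2).
Certificate R = B(k−1)f/C = k*(k + 5)*(13*k + 23)/(4*(17*k + 27)) gives s_k = k*(13*k + 23)/(4*(k + 3)*(k + 4)).
s_(k+1) − s_k = (17*k + 27)/(k**3 + 12*k**2 + 47*k + 60) = t_k.
Telescope: S(n) = s_(n+1) − s_(0) = (13*n**2 + 49*n + 36)/(4*(n**2 + 9*n + 20)) − (0) = (13*n**2 + 49*n + 36)/(4*(n**2 + 9*n + 20)).

S(n) = (13*n**2 + 49*n + 36)/(4*(n**2 + 9*n + 20))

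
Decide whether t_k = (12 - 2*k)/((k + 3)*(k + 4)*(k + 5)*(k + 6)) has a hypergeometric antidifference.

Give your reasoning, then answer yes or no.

Ratio r(k) = (k - 5)*(k + 3)/((k - 6)*(k + 7)).
So A=k + 3 and B=k + 7, with C=k - 6.
Key eq: (k + 3)·f(k+1) = (k + 6)·f(k) + (k - 6).
Degrees (1,1,1) ⇒ d ≤ 3.
A polynomial solution: f(k) = -k*(k**2 + 12*k + 67)/40.
So s_k = (B(k−1)f/C)·t_k = (-k*(k + 6)*(k**2 + 12*k + 67)/(40*(k - 6)))·t_k = k*(k**2 + 12*k + 67)/(20*(k + 3)*(k + 4)*(k + 5)).
s_(k+1) − s_k = 2*(6 - k)/(k**4 + 18*k**3 + 119*k**2 + 342*k + 360) = t_k.

Yes. s_k = k*(k**2 + 12*k + 67)/(20*(k + 3)*(k + 4)*(k + 5)).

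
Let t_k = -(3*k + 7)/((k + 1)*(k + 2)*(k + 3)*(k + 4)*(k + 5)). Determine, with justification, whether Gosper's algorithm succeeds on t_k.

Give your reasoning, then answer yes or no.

The ratio is (k + 1)*(3*k + 10)/((k + 6)*(3*k + 7)).
Take A(k)=k + 1, B(k)=k + 6, C(k)=k + 7/3.
Need (k + 1)·f(k+1) − (k + 5)·f(k) = k + 7/3.
d = 4 from the (1,1,1) case.
Solve for f: f(k) = k*(k + 2)*(k**2 + 8*k + 19)/36 (degree 4 ≤ 4).
Get s_k = R·t_k = k*(-k**2 - 8*k - 19)/(12*(k**3 + 8*k**2 + 19*k + 12)) with R(k) = B(k−1)f(k)/C(k) = k*(k + 2)*(k + 5)*(k**2 + 8*k + 19)/(12*(3*k + 7)).
s_(k+1) − s_k = (-3*k - 7)/(k**5 + 15*k**4 + 85*k**3 + 225*k**2 + 274*k + 120) = t_k.

Yes. s_k = k*(-k**2 - 8*k - 19)/(12*(k**3 + 8*k**2 + 19*k + 12)).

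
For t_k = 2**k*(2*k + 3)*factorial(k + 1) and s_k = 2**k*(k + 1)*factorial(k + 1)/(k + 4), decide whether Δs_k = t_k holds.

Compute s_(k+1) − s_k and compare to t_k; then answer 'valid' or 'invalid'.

s_(k+1) = 2**(k + 1)*(k + 2)*factorial(k + 2)/(k + 5)
s_(k+1) − s_k = 2**k*(2*k**3 + 15*k**2 + 34*k + 27)*factorial(k + 1)/((k + 4)*(k + 5))
(s_(k+1) − s_k) − t_k = -3*2**k*(2*k**2 + 11*k + 11)*factorial(k + 1)/((k + 4)*(k + 5))

Invalid: residual -3*2**k*(2*k**2 + 11*k + 11)*factorial(k + 1)/((k + 4)*(k + 5)) ≠ 0.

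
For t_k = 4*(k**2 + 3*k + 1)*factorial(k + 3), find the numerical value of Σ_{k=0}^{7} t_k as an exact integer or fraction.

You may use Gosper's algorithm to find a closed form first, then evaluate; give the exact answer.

Σ = 1117670424

Step 1: r(k) = (k + 4)*(3*k + (k + 1)**2 + 4)/(k**2 + 3*k + 1).
Gosper form: A/B · C(k+1)/C(k) with A=k + 4, B=1, C=k**2 + 3*k + 1.
Set up (k + 4)·f(k+1) − (1)·f(k) − (k**2 + 3*k + 1) = 0.
Bound: deg f ≤ 1.
Solve for f: f(k) = k - 1 (degree 1 ≤ 1).
Then R = B(k−1)f/C = (k - 1)/(k**2 + 3*k + 1), so s_k = R(k)·t_k = 4*(k - 1)*factorial(k + 3).
Δs = 4*(k**2 + 3*k + 1)*factorial(k + 3), as required.
Σ_(k=0)^(7) t_k = s_(8) − s_(0) = 1117670400 − (-24) = 1117670424.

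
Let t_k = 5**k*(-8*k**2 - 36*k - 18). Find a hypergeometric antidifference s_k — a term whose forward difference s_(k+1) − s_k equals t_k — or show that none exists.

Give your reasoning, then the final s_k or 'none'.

Ratio r(k) = 5*(4*k**2 + 26*k + 31)/(4*k**2 + 18*k + 9).
Factor: A=5; B=1; C=k**2 + 9*k/2 + 9/4.
Set up (5)·f(k+1) − (1)·f(k) − (k**2 + 9*k/2 + 9/4) = 0.
Degrees (0,0,2) ⇒ d ≤ 2.
Solve for f: f(k) = (2*k**2 + 4*k - 3)/8 (degree 2 ≤ 2).
So s_k = (B(k−1)f/C)·t_k = ((2*k**2 + 4*k - 3)/(2*(4*k**2 + 18*k + 9)))·t_k = 5**k*(-2*k**2 - 4*k + 3).
Check: Δs_k = 5**k*(-8*k**2 - 36*k - 18). ✓

s_k = 5**k*(-2*k**2 - 4*k + 3)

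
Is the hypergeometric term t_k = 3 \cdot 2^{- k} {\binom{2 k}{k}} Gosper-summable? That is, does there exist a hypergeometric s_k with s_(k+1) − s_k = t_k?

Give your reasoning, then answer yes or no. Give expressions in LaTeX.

r(k) = (2*k + 1)/(k + 1) after simplifying.
Factor: A=2*k + 1; B=k + 1; C=1.
Solve (2*k + 1)·f(k+1) − (k)·f(k) = 1.
From deg A=1, deg B=1, deg C=0: d=-1.
Bound -1 < 0, so the key equation has no polynomial solution.

No — t_k has no hypergeometric antidifference.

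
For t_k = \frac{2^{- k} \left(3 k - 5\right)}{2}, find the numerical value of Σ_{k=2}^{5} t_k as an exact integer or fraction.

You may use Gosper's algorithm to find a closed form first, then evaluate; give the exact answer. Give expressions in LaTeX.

Ratio r(k) = (3*k - 2)/(2*(3*k - 5)).
Normal form (A,B,C) = (1/2, 1, k - 5/3).
Need (1/2)·f(k+1) − (1)·f(k) = k - 5/3.
d = 1 from the (0,0,1) case.
Coefficient equations give f(k) = -2*(3*k - 2)/3.
Get s_k = R·t_k = (2 - 3*k)/2**k with R(k) = B(k−1)f(k)/C(k) = -2*(3*k - 2)/(3*k - 5).
Δs = (3*k - 5)/(2*2**k), as required.
Σ_(k=2)^(5) t_k = s_(6) − s_(2) = -1/4 − (-1) = 3/4.

Σ = 3/4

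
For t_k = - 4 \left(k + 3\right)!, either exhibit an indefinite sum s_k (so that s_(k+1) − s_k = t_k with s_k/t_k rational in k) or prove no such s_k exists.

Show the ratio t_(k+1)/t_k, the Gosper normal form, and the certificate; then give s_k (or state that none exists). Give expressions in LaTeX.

Step 1: r(k) = k + 4.
Factor: A=k + 4; B=1; C=1.
f must satisfy (k + 4)·f(k+1) − (1)·f(k) = 1.
deg f ≤ -1 (via 1,0,0).
Bound -1 < 0, so the key equation has no polynomial solution.

none — t_k is not Gosper-summable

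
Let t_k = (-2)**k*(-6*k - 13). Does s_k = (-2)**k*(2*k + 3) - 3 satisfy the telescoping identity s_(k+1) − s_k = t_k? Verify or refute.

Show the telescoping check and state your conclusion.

Valid: the claim telescopes to t_k.

s_(k+1) = (-2)**(k + 1)*(2*k + 5) - 3
s_(k+1) − s_k = (-2)**k*(-6*k - 13)
(s_(k+1) − s_k) − t_k = 0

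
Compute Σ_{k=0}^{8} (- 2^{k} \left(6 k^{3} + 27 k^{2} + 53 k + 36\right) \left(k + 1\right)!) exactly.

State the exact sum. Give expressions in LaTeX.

Σ = -509077094396

Ratio r(k) = 2*(6*k**4 + 57*k**3 + 215*k**2 + 372*k + 244)/(6*k**3 + 27*k**2 + 53*k + 36).
A = 2*k + 4, B = 1, C = k**3 + 9*k**2/2 + 53*k/6 + 6.
Set up (2*k + 4)·f(k+1) − (1)·f(k) − (k**3 + 9*k**2/2 + 53*k/6 + 6) = 0.
From deg A=1, deg B=0, deg C=3: d=2.
Match coefficients ⇒ f(k) = (3*k**2 + 3*k + 4)/6.
So s_k = (B(k−1)f/C)·t_k = ((3*k**2 + 3*k + 4)/(6*k**3 + 27*k**2 + 53*k + 36))·t_k = -2**k*(3*k**2 + 3*k + 4)*factorial(k + 1).
Δs = -2**k*(6*k**3 + 27*k**2 + 53*k + 36)*factorial(k + 1), as required.
Σ_(k=0)^(8) t_k = s_(9) − s_(0) = -509077094400 − (-4) = -509077094396.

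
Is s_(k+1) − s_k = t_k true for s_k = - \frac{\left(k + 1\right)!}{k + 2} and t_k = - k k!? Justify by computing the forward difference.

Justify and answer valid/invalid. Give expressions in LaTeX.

Invalid: residual \frac{\left(k^{2} + 2 k - 1\right) k!}{\left(k + 2\right) \left(k + 3\right)} ≠ 0.

s_(k+1) = -factorial(k + 2)/(k + 3)
s_(k+1) − s_k = -(k**2 + 3*k + 1)*factorial(k + 1)/((k + 2)*(k + 3))
(s_(k+1) − s_k) − t_k = (k**2 + 2*k - 1)*factorial(k)/((k + 2)*(k + 3))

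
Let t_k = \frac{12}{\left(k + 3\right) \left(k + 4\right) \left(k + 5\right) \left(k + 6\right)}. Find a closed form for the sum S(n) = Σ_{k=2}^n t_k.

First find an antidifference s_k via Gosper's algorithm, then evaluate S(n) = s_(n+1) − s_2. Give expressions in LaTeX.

S(n) = \frac{2 \left(n^{3} + 15 n^{2} + 74 n - 90\right)}{105 \left(n^{3} + 15 n^{2} + 74 n + 120\right)}

Step 1: r(k) = (k + 3)/(k + 7).
A = k + 3, B = k + 7, C = 1.
Need (k + 3)·f(k+1) − (k + 6)·f(k) = 1.
Bound: deg f ≤ 3.
Coefficient equations give f(k) = k*(k**2 + 12*k + 47)/180.
Certificate R = B(k−1)f/C = k*(k + 6)*(k**2 + 12*k + 47)/180 gives s_k = k*(k**2 + 12*k + 47)/(15*(k + 3)*(k + 4)*(k + 5)).
Verify: 12/(k**4 + 18*k**3 + 119*k**2 + 342*k + 360) matches t_k.
Evaluate: s_(n+1) = (n**3 + 15*n**2 + 74*n + 60)/(15*(n**3 + 15*n**2 + 74*n + 120)); subtract s_(2) = 1/21 ⇒ S(n) = 2*(n**3 + 15*n**2 + 74*n - 90)/(105*(n**3 + 15*n**2 + 74*n + 120)).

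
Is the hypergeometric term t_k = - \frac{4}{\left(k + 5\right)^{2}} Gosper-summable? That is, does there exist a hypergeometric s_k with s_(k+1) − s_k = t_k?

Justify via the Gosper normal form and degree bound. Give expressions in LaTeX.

No — t_k has no hypergeometric antidifference.

The ratio is (k + 5)**2/(k + 6)**2.
A = k**2 + 10*k + 25, B = k**2 + 12*k + 36, C = 1.
Solve (k**2 + 10*k + 25)·f(k+1) − (k**2 + 10*k + 25)·f(k) = 1.
deg f ≤ 0 (via 2,2,0).
Generic f = c0 gives residual -1; -1 = 0 cannot hold, so t_k is not Gosper-summable.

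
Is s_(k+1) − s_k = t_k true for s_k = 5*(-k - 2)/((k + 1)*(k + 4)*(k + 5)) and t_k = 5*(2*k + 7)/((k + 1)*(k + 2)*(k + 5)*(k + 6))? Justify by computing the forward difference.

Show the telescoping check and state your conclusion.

s_(k+1) = 5*(-k - 3)/((k + 2)*(k + 5)*(k + 6))
s_(k+1) − s_k = 5*(2*k**2 + 9*k + 12)/(k**5 + 18*k**4 + 121*k**3 + 372*k**2 + 508*k + 240)
(s_(k+1) − s_k) − t_k = 10*(-3*k - 8)/(k**5 + 18*k**4 + 121*k**3 + 372*k**2 + 508*k + 240)

Invalid: residual 10*(-3*k - 8)/(k**5 + 18*k**4 + 121*k**3 + 372*k**2 + 508*k + 240) ≠ 0.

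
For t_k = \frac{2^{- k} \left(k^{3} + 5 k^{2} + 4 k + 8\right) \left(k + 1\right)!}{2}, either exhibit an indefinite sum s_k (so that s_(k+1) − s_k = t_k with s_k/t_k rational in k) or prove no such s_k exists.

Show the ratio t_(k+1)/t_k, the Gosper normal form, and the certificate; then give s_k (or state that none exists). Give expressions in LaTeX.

s_k = 2^{- k} \left(k - 1\right) \left(k + 4\right) \left(k + 1\right)!

Step 1: r(k) = (k**4 + 10*k**3 + 33*k**2 + 52*k + 36)/(2*(k**3 + 5*k**2 + 4*k + 8)).
Gosper form: A/B · C(k+1)/C(k) with A=k/2 + 1, B=1, C=k**3 + 5*k**2 + 4*k + 8.
Set up (k/2 + 1)·f(k+1) − (1)·f(k) − (k**3 + 5*k**2 + 4*k + 8) = 0.
Bound: deg f ≤ 2.
Match coefficients ⇒ f(k) = 2*(k - 1)*(k + 4).
R(k) = B(k−1)·f(k)/C(k) = 2*(k - 1)*(k + 4)/(k**3 + 5*k**2 + 4*k + 8); s_k = R·t_k = (k - 1)*(k + 4)*factorial(k + 1)/2**k.
s_(k+1) − s_k = (k**3 + 5*k**2 + 4*k + 8)*factorial(k + 1)/(2*2**k) = t_k.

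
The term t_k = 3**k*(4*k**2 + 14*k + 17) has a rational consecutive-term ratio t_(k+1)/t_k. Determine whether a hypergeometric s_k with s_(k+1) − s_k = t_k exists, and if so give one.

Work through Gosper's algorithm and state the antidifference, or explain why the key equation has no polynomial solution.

s_k = 3**k*(2*k**2 + k + 4)

Compute t_(k+1)/t_k: get 3*(4*k**2 + 22*k + 35)/(4*k**2 + 14*k + 17).
A = 3, B = 1, C = k**2 + 7*k/2 + 17/4.
f must satisfy (3)·f(k+1) − (1)·f(k) = k**2 + 7*k/2 + 17/4.
Bound: deg f ≤ 2.
Solve for f: f(k) = (2*k**2 + k + 4)/4 (degree 2 ≤ 2).
Get s_k = R·t_k = 3**k*(2*k**2 + k + 4) with R(k) = B(k−1)f(k)/C(k) = (2*k**2 + k + 4)/(4*k**2 + 14*k + 17).
Check: Δs_k = 3**k*(4*k**2 + 14*k + 17). ✓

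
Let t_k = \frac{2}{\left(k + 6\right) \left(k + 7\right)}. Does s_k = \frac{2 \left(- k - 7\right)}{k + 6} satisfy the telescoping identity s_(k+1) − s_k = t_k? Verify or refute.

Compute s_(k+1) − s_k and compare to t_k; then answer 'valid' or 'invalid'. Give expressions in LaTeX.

s_(k+1) = 2*(-k - 8)/(k + 7)
s_(k+1) − s_k = 2/(k**2 + 13*k + 42)
(s_(k+1) − s_k) − t_k = 0

Valid — Δs_k = t_k.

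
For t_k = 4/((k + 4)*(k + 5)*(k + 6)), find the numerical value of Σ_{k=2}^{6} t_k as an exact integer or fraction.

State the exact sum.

The ratio is (k + 4)/(k + 7).
Factor: A=k + 4; B=k + 7; C=1.
f must satisfy (k + 4)·f(k+1) − (k + 6)·f(k) = 1.
Bound: deg f ≤ 2.
Solving with deg f ≤ 2: f(k) = k*(k + 9)/40.
Get s_k = R·t_k = k*(k + 9)/(10*(k + 4)*(k + 5)) with R(k) = B(k−1)f(k)/C(k) = k*(k + 6)*(k + 9)/40.
Check: Δs_k = 4/(k**3 + 15*k**2 + 74*k + 120). ✓
Σ_(k=2)^(6) t_k = s_(7) − s_(2) = 14/165 − (11/210) = 5/154.

Σ = 5/154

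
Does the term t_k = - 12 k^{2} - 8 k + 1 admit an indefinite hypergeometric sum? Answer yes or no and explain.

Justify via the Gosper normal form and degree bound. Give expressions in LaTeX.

Yes. s_k = k \left(- 4 k^{2} + 2 k + 3\right).

Compute t_(k+1)/t_k: get (12*k**2 + 32*k + 19)/(12*k**2 + 8*k - 1).
A = 1, B = 1, C = k**2 + 2*k/3 - 1/12.
f must satisfy (1)·f(k+1) − (1)·f(k) = k**2 + 2*k/3 - 1/12.
From deg A=0, deg B=0, deg C=2: d=3.
Coefficient equations give f(k) = k*(4*k**2 - 2*k - 3)/12.
Then R = B(k−1)f/C = k*(4*k**2 - 2*k - 3)/(12*k**2 + 8*k - 1), so s_k = R(k)·t_k = k*(-4*k**2 + 2*k + 3).
Check: Δs_k = -12*k**2 - 8*k + 1. ✓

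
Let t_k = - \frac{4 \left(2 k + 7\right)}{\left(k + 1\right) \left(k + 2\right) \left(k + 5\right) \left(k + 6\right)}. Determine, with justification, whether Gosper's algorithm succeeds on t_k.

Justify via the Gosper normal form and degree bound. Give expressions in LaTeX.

The ratio is (k + 1)*(k + 5)*(2*k + 9)/((k + 3)*(k + 7)*(2*k + 7)).
A = k + 1, B = k + 7, C = k**3 + 21*k**2/2 + 73*k/2 + 42.
Need (k + 1)·f(k+1) − (k + 6)·f(k) = k**3 + 21*k**2/2 + 73*k/2 + 42.
deg f ≤ 5 (via 1,1,3).
A polynomial solution: f(k) = k*(k + 2)*(k + 3)*(k + 4)*(k + 6)/10.
So s_k = (B(k−1)f/C)·t_k = (k*(k + 2)*(k + 6)**2/(5*(2*k + 7)))·t_k = 4*k*(-k - 6)/(5*(k**2 + 6*k + 5)).
Check: Δs_k = 4*(-2*k - 7)/(k**4 + 14*k**3 + 65*k**2 + 112*k + 60). ✓

Yes. s_k = \frac{4 k \left(- k - 6\right)}{5 \left(k^{2} + 6 k + 5\right)}.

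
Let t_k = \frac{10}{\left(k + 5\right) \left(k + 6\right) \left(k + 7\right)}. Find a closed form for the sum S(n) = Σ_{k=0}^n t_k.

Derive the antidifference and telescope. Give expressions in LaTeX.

S(n) = \frac{n^{2} + 13 n + 12}{6 \left(n^{2} + 13 n + 42\right)}

Compute t_(k+1)/t_k: get (k + 5)/(k + 8).
Normal form (A,B,C) = (k + 5, k + 8, 1).
f must satisfy (k + 5)·f(k+1) − (k + 7)·f(k) = 1.
From deg A=1, deg B=1, deg C=0: d=2.
Solving with deg f ≤ 2: f(k) = k*(k + 11)/60.
R(k) = B(k−1)·f(k)/C(k) = k*(k + 7)*(k + 11)/60; s_k = R·t_k = k*(k + 11)/(6*(k + 5)*(k + 6)).
s_(k+1) − s_k = 10/(k**3 + 18*k**2 + 107*k + 210) = t_k.
Σ_(k=0)^n t_k = s_(n+1) − s_(0) = ((n**2 + 13*n + 12)/(6*(n**2 + 13*n + 42))) − (0), i.e. (n**2 + 13*n + 12)/(6*(n**2 + 13*n + 42)).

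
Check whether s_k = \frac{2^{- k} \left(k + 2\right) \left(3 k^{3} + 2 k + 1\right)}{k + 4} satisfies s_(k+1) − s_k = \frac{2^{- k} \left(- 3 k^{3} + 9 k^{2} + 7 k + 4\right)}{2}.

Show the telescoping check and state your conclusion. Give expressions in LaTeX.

Invalid: residual \frac{2^{- k} \left(3 k^{4} + 9 k^{3} - 43 k^{2} - 28 k - 14\right)}{k^{2} + 9 k + 20} ≠ 0.

s_(k+1) = (k + 3)*(2*k + 3*(k + 1)**3 + 3)/(2*2**k*(k + 5))
s_(k+1) − s_k = (-3*k**5 - 12*k**4 + 46*k**3 + 161*k**2 + 120*k + 52)/(2*2**k*(k**2 + 9*k + 20))
(s_(k+1) − s_k) − t_k = (3*k**4 + 9*k**3 - 43*k**2 - 28*k - 14)/(2**k*(k**2 + 9*k + 20))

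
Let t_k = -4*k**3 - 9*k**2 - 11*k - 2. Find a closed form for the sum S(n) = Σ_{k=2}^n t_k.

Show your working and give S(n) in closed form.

t_(k+1)/t_k = (4*k**3 + 21*k**2 + 41*k + 26)/(4*k**3 + 9*k**2 + 11*k + 2).
Take A(k)=1, B(k)=1, C(k)=k**3 + 9*k**2/4 + 11*k/4 + 1/2.
Key eq: (1)·f(k+1) = (1)·f(k) + (k**3 + 9*k**2/4 + 11*k/4 + 1/2).
deg f ≤ 4 (via 0,0,3).
Coefficient equations give f(k) = k*(k**3 + k**2 + 2*k - 2)/4.
Get s_k = R·t_k = k*(-k**3 - k**2 - 2*k + 2) with R(k) = B(k−1)f(k)/C(k) = k*(k**3 + k**2 + 2*k - 2)/(4*k**3 + 9*k**2 + 11*k + 2).
Δs = -4*k**3 - 9*k**2 - 11*k - 2, as required.
s_(n+1) = -n**4 - 5*n**3 - 11*n**2 - 9*n - 2 and s_(2) = -28, so S(n) = -n**4 - 5*n**3 - 11*n**2 - 9*n + 26.

S(n) = -n**4 - 5*n**3 - 11*n**2 - 9*n + 26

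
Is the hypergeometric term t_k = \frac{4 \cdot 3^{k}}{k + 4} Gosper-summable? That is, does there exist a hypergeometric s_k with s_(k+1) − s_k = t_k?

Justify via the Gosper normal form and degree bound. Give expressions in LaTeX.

r(k) = 3*(k + 4)/(k + 5) after simplifying.
Gosper form: A/B · C(k+1)/C(k) with A=3*k + 12, B=k + 5, C=1.
Set up (3*k + 12)·f(k+1) − (k + 4)·f(k) − (1) = 0.
From deg A=1, deg B=1, deg C=0: d=-1.
d = -1 < 0 ⇒ no nonzero polynomial f; not summable.

No. Not Gosper-summable.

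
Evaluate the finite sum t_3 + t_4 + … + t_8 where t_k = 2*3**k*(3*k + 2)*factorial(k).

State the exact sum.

Σ = 14285133756

r(k) = 3*(k + 1)*(3*k + 5)/(3*k + 2) after simplifying.
Factor: A=3*k + 3; B=1; C=k + 2/3.
Need (3*k + 3)·f(k+1) − (1)·f(k) = k + 2/3.
From deg A=1, deg B=0, deg C=1: d=0.
Solving with deg f ≤ 0: f(k) = 1/3.
R(k) = B(k−1)·f(k)/C(k) = 1/(3*k + 2); s_k = R·t_k = 2*3**k*factorial(k).
Δs = 2*3**k*(3*k + 2)*factorial(k), as required.
Σ_(k=3)^(8) t_k = s_(9) − s_(3) = 14285134080 − (324) = 14285133756.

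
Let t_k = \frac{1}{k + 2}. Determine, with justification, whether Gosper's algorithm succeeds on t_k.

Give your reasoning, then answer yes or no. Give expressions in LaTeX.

The ratio is (k + 2)/(k + 3).
Normal form (A,B,C) = (k + 2, k + 3, 1).
f must satisfy (k + 2)·f(k+1) − (k + 2)·f(k) = 1.
d = 0 from the (1,1,0) case.
Put f(k) = c0: A·f(k+1) − B(k−1)·f(k) − C = -1; need -1 = 0 — inconsistent ⇒ no f, not summable.

No — t_k has no hypergeometric antidifference.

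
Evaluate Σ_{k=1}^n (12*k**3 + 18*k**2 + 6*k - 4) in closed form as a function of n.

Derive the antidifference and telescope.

r(k) = (6*k**3 + 27*k**2 + 39*k + 16)/(6*k**3 + 9*k**2 + 3*k - 2) after simplifying.
Factor: A=1; B=1; C=k**3 + 3*k**2/2 + k/2 - 1/3.
Solve (1)·f(k+1) − (1)·f(k) = k**3 + 3*k**2/2 + k/2 - 1/3.
Degrees (0,0,3) ⇒ d ≤ 4.
Match coefficients ⇒ f(k) = k*(3*k**3 - 3*k - 4)/12.
Get s_k = R·t_k = k*(3*k**3 - 3*k - 4) with R(k) = B(k−1)f(k)/C(k) = k*(3*k**3 - 3*k - 4)/(2*(6*k**3 + 9*k**2 + 3*k - 2)).
s_(k+1) − s_k = 12*k**3 + 18*k**2 + 6*k - 4 = t_k.
s_(n+1) = 3*n**4 + 12*n**3 + 15*n**2 + 2*n - 4 and s_(1) = -4, so S(n) = n*(3*n**3 + 12*n**2 + 15*n + 2).

S(n) = n*(3*n**3 + 12*n**2 + 15*n + 2)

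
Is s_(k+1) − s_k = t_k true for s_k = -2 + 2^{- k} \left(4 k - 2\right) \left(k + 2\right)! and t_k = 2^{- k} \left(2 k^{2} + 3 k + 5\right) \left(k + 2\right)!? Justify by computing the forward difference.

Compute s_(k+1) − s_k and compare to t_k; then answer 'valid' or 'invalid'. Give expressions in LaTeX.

s_(k+1) = 2**(-k - 1)*(4*k + 2)*factorial(k + 3) - 2
s_(k+1) − s_k = (2*k**2 + 3*k + 5)*factorial(k + 2)/2**k
(s_(k+1) − s_k) − t_k = 0

Valid: the claim telescopes to t_k.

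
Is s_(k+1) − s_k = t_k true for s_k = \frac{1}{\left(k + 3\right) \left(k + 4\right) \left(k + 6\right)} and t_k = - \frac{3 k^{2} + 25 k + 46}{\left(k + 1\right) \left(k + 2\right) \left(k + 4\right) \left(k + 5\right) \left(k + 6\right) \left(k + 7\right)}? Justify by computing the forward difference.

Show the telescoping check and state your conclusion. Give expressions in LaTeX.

s_(k+1) = 1/((k + 4)*(k + 5)*(k + 7))
s_(k+1) − s_k = ((k + 3)*(k + 6) - (k + 5)*(k + 7))/((k + 3)*(k + 4)*(k + 5)*(k + 6)*(k + 7))
(s_(k+1) − s_k) − t_k = 8*(k**2 + 8*k + 13)/(k**7 + 28*k**6 + 322*k**5 + 1960*k**4 + 6769*k**3 + 13132*k**2 + 13068*k + 5040)

Invalid: residual \frac{8 \left(k^{2} + 8 k + 13\right)}{k^{7} + 28 k^{6} + 322 k^{5} + 1960 k^{4} + 6769 k^{3} + 13132 k^{2} + 13068 k + 5040} ≠ 0.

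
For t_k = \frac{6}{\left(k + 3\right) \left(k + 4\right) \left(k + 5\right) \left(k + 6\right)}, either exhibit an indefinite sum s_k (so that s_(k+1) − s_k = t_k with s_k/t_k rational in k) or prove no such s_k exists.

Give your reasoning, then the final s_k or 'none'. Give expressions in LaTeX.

Step 1: r(k) = (k + 3)/(k + 7).
Normal form (A,B,C) = (k + 3, k + 7, 1).
Key eq: (k + 3)·f(k+1) = (k + 6)·f(k) + (1).
deg f ≤ 3 (via 1,1,0).
Solving with deg f ≤ 3: f(k) = k*(k**2 + 12*k + 47)/180.
R(k) = B(k−1)·f(k)/C(k) = k*(k + 6)*(k**2 + 12*k + 47)/180; s_k = R·t_k = k*(k**2 + 12*k + 47)/(30*(k + 3)*(k + 4)*(k + 5)).
Check: Δs_k = 6/(k**4 + 18*k**3 + 119*k**2 + 342*k + 360). ✓

s_k = \frac{k \left(k^{2} + 12 k + 47\right)}{30 \left(k + 3\right) \left(k + 4\right) \left(k + 5\right)}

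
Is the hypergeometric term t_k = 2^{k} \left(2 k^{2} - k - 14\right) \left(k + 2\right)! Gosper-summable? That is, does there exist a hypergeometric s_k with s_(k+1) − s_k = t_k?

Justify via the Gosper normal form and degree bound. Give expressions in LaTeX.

The ratio is 2*(k + 3)*(k - 2*(k + 1)**2 + 15)/(-2*k**2 + k + 14).
A = 2*k + 6, B = 1, C = k**2 - k/2 - 7.
Set up (2*k + 6)·f(k+1) − (1)·f(k) − (k**2 - k/2 - 7) = 0.
From deg A=1, deg B=0, deg C=2: d=1.
Match coefficients ⇒ f(k) = (k - 4)/2.
Certificate R = B(k−1)f/C = (k - 4)/(2*k**2 - k - 14) gives s_k = 2**k*(k - 4)*factorial(k + 2).
Δs = 2**k*(2*k**2 - k - 14)*factorial(k + 2), as required.

Yes. s_k = 2^{k} \left(k - 4\right) \left(k + 2\right)!.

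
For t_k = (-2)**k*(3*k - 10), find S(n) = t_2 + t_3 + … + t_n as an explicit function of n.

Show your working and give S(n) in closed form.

Step 1: r(k) = 2*(7 - 3*k)/(3*k - 10).
Gosper form: A/B · C(k+1)/C(k) with A=-2, B=1, C=k - 10/3.
Key eq: (-2)·f(k+1) = (1)·f(k) + (k - 10/3).
Bound: deg f ≤ 1.
Coefficient equations give f(k) = -(k - 4)/3.
So s_k = (B(k−1)f/C)·t_k = (-(k - 4)/(3*k - 10))·t_k = (-2)**k*(4 - k).
s_(k+1) − s_k = (-2)**k*(3*k - 10) = t_k.
s_(n+1) = (-2)**(n + 1)*(3 - n) and s_(2) = 8, so S(n) = 2*(-2)**n*n - 6*(-2)**n - 8.

S(n) = 2*(-2)**n*n - 6*(-2)**n - 8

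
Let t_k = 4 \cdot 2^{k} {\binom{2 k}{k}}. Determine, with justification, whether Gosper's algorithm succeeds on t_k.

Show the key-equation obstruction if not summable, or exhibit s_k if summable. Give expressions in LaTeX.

The ratio is 4*(2*k + 1)/(k + 1).
Gosper form: A/B · C(k+1)/C(k) with A=8*k + 4, B=k + 1, C=1.
Key eq: (8*k + 4)·f(k+1) = (k)·f(k) + (1).
Bound: deg f ≤ -1.
deg f ≤ -1 is impossible — no certificate.

No; the degree bound rules out any f.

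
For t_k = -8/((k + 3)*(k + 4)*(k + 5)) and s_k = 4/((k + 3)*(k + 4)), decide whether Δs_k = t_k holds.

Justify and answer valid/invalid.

s_(k+1) = 4/((k + 4)*(k + 5))
s_(k+1) − s_k = -8/(k**3 + 12*k**2 + 47*k + 60)
(s_(k+1) − s_k) − t_k = 0

valid; difference matches t_k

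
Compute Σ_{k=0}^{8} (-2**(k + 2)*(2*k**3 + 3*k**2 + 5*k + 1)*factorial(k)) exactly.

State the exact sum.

r(k) = 2*(2*k**4 + 11*k**3 + 26*k**2 + 28*k + 11)/(2*k**3 + 3*k**2 + 5*k + 1) after simplifying.
Take A(k)=2*k + 2, B(k)=1, C(k)=k**3 + 3*k**2/2 + 5*k/2 + 1/2.
f must satisfy (2*k + 2)·f(k+1) − (1)·f(k) = k**3 + 3*k**2/2 + 5*k/2 + 1/2.
Bound: deg f ≤ 2.
Match coefficients ⇒ f(k) = (k**2 - k + 1)/2.
Certificate R = B(k−1)f/C = (k**2 - k + 1)/(2*k**3 + 3*k**2 + 5*k + 1) gives s_k = -2**(k + 2)*(k**2 - k + 1)*factorial(k).
Δs = -2**(k + 2)*(2*k**3 + 3*k**2 + 5*k + 1)*factorial(k), as required.
Telescoping: Σ = s_(9) − s_(0) = -54252011520 − (-4) = -54252011516.

Σ = -54252011516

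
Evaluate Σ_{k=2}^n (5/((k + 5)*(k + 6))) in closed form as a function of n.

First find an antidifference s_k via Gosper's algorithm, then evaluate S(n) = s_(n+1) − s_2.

Step 1: r(k) = (k + 5)/(k + 7).
Normal form (A,B,C) = (k + 5, k + 7, 1).
f must satisfy (k + 5)·f(k+1) − (k + 6)·f(k) = 1.
deg f ≤ 1 (via 1,1,0).
Solving with deg f ≤ 1: f(k) = k/5.
R(k) = B(k−1)·f(k)/C(k) = k*(k + 6)/5; s_k = R·t_k = k/(k + 5).
s_(k+1) − s_k = 5/(k**2 + 11*k + 30) = t_k.
Telescope: S(n) = s_(n+1) − s_(2) = (n + 1)/(n + 6) − (2/7) = 5*(n - 1)/(7*(n + 6)).

S(n) = 5*(n - 1)/(7*(n + 6))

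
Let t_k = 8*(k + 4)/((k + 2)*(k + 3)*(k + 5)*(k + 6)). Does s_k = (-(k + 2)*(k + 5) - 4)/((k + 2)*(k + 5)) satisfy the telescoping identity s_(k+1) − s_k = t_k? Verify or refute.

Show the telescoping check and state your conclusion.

s_(k+1) = (-(k + 3)*(k + 6) - 4)/((k + 3)*(k + 6))
s_(k+1) − s_k = 8*(k + 4)/(k**4 + 16*k**3 + 91*k**2 + 216*k + 180)
(s_(k+1) − s_k) − t_k = 0

Valid: the claim telescopes to t_k.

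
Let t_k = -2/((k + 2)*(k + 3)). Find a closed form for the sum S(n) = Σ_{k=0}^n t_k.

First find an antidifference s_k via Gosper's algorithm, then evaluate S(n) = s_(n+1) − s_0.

S(n) = (-n - 1)/(n + 3)

r(k) = (k + 2)/(k + 4) after simplifying.
Gosper form: A/B · C(k+1)/C(k) with A=k + 2, B=k + 4, C=1.
Key eq: (k + 2)·f(k+1) = (k + 3)·f(k) + (1).
Bound: deg f ≤ 1.
Match coefficients ⇒ f(k) = k/2.
R(k) = B(k−1)·f(k)/C(k) = k*(k + 3)/2; s_k = R·t_k = -k/(k + 2).
Verify: -2/(k**2 + 5*k + 6) matches t_k.
s_(n+1) = (-n - 1)/(n + 3) and s_(0) = 0, so S(n) = (-n - 1)/(n + 3).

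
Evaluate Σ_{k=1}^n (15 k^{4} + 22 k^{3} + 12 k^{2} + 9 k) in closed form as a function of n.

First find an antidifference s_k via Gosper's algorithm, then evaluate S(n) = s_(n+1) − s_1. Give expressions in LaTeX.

The ratio is (15*k**4 + 82*k**3 + 168*k**2 + 159*k + 58)/(k*(15*k**3 + 22*k**2 + 12*k + 9)).
Gosper form: A/B · C(k+1)/C(k) with A=1, B=1, C=k**4 + 22*k**3/15 + 4*k**2/5 + 3*k/5.
Set up (1)·f(k+1) − (1)·f(k) − (k**4 + 22*k**3/15 + 4*k**2/5 + 3*k/5) = 0.
deg f ≤ 5 (via 0,0,4).
Solving with deg f ≤ 5: f(k) = k*(k - 1)*(3*k**3 + k**2 - k + 3)/15.
So s_k = (B(k−1)f/C)·t_k = ((k - 1)*(3*k**3 + k**2 - k + 3)/(15*k**3 + 22*k**2 + 12*k + 9))·t_k = k*(3*k**4 - 2*k**3 - 2*k**2 + 4*k - 3).
Verify: k*(15*k**3 + 22*k**2 + 12*k + 9) matches t_k.
Σ_(k=1)^n t_k = s_(n+1) − s_(1) = (n*(3*n**4 + 13*n**3 + 20*n**2 + 16*n + 6)) − (0), i.e. n*(3*n**4 + 13*n**3 + 20*n**2 + 16*n + 6).

S(n) = n \left(3 n^{4} + 13 n^{3} + 20 n^{2} + 16 n + 6\right)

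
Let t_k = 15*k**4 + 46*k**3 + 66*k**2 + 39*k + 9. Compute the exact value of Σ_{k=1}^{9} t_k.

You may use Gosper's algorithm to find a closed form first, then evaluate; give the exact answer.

Σ = 343791

Compute t_(k+1)/t_k: get (15*k**4 + 106*k**3 + 294*k**2 + 369*k + 175)/(15*k**4 + 46*k**3 + 66*k**2 + 39*k + 9).
Gosper form: A/B · C(k+1)/C(k) with A=1, B=1, C=k**4 + 46*k**3/15 + 22*k**2/5 + 13*k/5 + 3/5.
Solve (1)·f(k+1) − (1)·f(k) = k**4 + 46*k**3/15 + 22*k**2/5 + 13*k/5 + 3/5.
deg f ≤ 5 (via 0,0,4).
Coefficient equations give f(k) = k**2*(3*k**3 + 4*k**2 + 4*k - 2)/15.
Certificate R = B(k−1)f/C = k**2*(3*k**3 + 4*k**2 + 4*k - 2)/(15*k**4 + 46*k**3 + 66*k**2 + 39*k + 9) gives s_k = k**2*(3*k**3 + 4*k**2 + 4*k - 2).
Verify: 15*k**4 + 46*k**3 + 66*k**2 + 39*k + 9 matches t_k.
Telescoping: Σ = s_(10) − s_(1) = 343800 − (9) = 343791.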